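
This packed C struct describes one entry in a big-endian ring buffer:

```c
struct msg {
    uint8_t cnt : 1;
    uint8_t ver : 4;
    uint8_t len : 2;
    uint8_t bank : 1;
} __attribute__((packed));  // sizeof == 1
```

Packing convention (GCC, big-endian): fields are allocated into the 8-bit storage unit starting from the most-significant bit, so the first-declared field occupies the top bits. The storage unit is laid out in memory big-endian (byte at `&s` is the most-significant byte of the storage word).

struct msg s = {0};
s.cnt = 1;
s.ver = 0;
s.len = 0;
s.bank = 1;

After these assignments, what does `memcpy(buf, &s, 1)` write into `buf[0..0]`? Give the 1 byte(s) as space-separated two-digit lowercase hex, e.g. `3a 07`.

cnt (1b) val=1 bits=0x1 at bit 7: 0x80
ver (4b) val=0 bits=0x0 at bit 3: 0x80
len (2b) val=0 bits=0x0 at bit 1: 0x80
bank (1b) val=1 bits=0x1 at bit 0: 0x81
word = 0x81 → big-endian bytes:
  [0]=0x81

81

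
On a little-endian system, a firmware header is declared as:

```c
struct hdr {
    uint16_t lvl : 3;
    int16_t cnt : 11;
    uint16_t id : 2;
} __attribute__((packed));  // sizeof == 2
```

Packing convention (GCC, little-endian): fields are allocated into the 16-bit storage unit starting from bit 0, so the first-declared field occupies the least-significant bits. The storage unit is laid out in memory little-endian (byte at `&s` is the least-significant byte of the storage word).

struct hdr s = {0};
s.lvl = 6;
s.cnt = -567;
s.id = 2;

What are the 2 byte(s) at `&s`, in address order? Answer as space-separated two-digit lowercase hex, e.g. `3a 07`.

lvl:3 = 6 → 0x6 << 0 → word 0x0006
cnt:11 = -567 → 0x5c9 << 3 → word 0x2e4e
id:2 = 2 → 0x2 << 14 → word 0xae4e
word = 0xae4e → little-endian bytes:
  [0]=0x4e  [1]=0xae

4e ae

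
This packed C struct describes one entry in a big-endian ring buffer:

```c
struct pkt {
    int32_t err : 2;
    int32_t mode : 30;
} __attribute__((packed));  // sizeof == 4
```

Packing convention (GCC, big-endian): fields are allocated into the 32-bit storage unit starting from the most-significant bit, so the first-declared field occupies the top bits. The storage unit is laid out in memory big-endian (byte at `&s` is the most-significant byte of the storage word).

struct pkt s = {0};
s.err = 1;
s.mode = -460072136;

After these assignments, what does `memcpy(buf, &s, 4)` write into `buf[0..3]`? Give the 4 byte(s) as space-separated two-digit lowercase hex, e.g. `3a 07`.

64 93 db 38

err (2b) val=1 bits=0x1 at bit 30: 0x40000000
mode (30b) val=-460072136 bits=0x2493db38 at bit 0: 0x6493db38
word = 0x6493db38 → big-endian bytes:
  [0]=0x64  [1]=0x93  [2]=0xdb  [3]=0x38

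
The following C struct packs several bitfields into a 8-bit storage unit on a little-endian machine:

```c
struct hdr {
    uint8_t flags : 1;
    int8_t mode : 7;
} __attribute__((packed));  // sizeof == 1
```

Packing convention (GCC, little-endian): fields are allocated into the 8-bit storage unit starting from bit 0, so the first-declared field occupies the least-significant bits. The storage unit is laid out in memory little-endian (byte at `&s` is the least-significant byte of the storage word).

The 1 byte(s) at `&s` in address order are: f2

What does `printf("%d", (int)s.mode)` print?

[0]=0xf2 (little-endian) → word 0xf2
flags [0+:1] = (word>>0) & 0x1 = 0
mode [1+:7] = (word>>1) & 0x7f = 121  ←
mode signed 7b, MSB=1: 121 - 128 = -7

-7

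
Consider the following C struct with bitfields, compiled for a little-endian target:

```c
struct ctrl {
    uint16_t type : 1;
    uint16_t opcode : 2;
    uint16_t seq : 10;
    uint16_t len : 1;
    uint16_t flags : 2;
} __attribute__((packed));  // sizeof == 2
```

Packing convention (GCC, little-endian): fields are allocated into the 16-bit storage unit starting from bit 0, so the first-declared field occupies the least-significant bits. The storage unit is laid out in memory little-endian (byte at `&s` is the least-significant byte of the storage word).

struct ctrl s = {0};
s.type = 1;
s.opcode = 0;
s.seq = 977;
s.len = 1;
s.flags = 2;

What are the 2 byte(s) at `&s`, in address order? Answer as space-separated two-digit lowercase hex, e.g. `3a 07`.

89 be

[0+:1] type=1 & 0x1 = 0x1; word=0x0001
[1+:2] opcode=0 & 0x3 = 0x0; word=0x0001
[3+:10] seq=977 & 0x3ff = 0x3d1; word=0x1e89
[13+:1] len=1 & 0x1 = 0x1; word=0x3e89
[14+:2] flags=2 & 0x3 = 0x2; word=0xbe89
word = 0xbe89 → little-endian bytes:
  [0]=0x89  [1]=0xbe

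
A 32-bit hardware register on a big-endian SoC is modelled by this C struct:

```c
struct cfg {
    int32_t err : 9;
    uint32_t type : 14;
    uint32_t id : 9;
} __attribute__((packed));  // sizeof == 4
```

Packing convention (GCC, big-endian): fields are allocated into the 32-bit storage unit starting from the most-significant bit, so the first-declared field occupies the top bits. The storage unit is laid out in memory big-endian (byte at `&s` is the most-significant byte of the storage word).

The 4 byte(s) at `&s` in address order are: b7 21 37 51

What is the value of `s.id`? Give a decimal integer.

[0]=0xb7 [1]=0x21 [2]=0x37 [3]=0x51 (big-endian) → word 0xb7213751
err [23+:9] = (word>>23) & 0x1ff = 366
type [9+:14] = (word>>9) & 0x3fff = 4251
id [0+:9] = (word>>0) & 0x1ff = 337  ←

337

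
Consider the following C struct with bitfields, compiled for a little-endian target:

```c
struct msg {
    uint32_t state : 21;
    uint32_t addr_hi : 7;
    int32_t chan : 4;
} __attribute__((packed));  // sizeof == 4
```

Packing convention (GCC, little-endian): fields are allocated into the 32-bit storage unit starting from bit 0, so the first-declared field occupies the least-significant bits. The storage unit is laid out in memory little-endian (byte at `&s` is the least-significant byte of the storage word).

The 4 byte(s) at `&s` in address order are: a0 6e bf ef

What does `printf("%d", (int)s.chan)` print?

[0]=0xa0 [1]=0x6e [2]=0xbf [3]=0xef (little-endian) → word 0xefbf6ea0
state [0+:21] = (word>>0) & 0x1fffff = 2059936
addr_hi [21+:7] = (word>>21) & 0x7f = 125
chan [28+:4] = (word>>28) & 0xf = 14  ←
chan signed 4b, MSB=1: 14 - 16 = -2

-2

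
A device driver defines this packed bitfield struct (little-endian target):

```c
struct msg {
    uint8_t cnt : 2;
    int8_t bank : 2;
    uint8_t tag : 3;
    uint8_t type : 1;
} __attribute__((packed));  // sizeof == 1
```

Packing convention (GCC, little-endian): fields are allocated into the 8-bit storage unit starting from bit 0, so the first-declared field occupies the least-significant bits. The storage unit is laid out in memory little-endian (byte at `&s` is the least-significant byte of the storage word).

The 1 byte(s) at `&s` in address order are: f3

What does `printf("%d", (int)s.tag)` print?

[0]=0xf3 (little-endian) → word 0xf3
cnt:2 @ bit 0 → (0xf3>>0)&0x3 = 0x3
bank:2 @ bit 2 → (0xf3>>2)&0x3 = 0x0
tag:3 @ bit 4 → (0xf3>>4)&0x7 = 0x7  ←
type:1 @ bit 7 → (0xf3>>7)&0x1 = 0x1

7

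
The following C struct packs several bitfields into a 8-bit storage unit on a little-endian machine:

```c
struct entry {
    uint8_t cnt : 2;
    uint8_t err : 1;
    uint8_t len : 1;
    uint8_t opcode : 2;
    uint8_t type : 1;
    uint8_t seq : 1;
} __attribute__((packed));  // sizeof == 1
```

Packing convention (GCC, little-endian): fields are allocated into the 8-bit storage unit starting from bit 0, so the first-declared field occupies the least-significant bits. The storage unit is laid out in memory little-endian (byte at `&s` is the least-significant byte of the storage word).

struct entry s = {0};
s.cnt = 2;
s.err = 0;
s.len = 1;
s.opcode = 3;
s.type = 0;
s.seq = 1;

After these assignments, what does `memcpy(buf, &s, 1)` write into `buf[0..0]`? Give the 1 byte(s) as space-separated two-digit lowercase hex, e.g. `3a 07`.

ba

[0+:2] cnt=2 & 0x3 = 0x2; word=0x02
[2+:1] err=0 & 0x1 = 0x0; word=0x02
[3+:1] len=1 & 0x1 = 0x1; word=0x0a
[4+:2] opcode=3 & 0x3 = 0x3; word=0x3a
[6+:1] type=0 & 0x1 = 0x0; word=0x3a
[7+:1] seq=1 & 0x1 = 0x1; word=0xba
word = 0xba → little-endian bytes:
  [0]=0xba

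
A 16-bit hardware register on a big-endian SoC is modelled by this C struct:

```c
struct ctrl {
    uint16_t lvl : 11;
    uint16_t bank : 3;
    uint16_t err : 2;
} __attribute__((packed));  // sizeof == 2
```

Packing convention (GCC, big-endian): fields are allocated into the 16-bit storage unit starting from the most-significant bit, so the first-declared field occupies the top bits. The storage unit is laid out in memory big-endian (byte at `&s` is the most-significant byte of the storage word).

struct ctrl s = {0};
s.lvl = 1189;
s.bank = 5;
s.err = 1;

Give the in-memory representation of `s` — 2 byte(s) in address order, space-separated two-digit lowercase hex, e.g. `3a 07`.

94 b5

[5+:11] lvl=1189 & 0x7ff = 0x4a5; word=0x94a0
[2+:3] bank=5 & 0x7 = 0x5; word=0x94b4
[0+:2] err=1 & 0x3 = 0x1; word=0x94b5
word = 0x94b5 → big-endian bytes:
  [0]=0x94  [1]=0xb5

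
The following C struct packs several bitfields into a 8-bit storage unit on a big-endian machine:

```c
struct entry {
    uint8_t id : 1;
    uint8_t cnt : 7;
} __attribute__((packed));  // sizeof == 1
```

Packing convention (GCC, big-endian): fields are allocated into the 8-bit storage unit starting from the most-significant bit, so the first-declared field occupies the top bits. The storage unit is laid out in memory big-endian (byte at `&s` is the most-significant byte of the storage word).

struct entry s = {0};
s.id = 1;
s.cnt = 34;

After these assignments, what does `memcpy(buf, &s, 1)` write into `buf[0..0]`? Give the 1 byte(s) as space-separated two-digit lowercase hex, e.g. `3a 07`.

[7+:1] id=1 & 0x1 = 0x1; word=0x80
[0+:7] cnt=34 & 0x7f = 0x22; word=0xa2
word = 0xa2 → big-endian bytes:
  [0]=0xa2

a2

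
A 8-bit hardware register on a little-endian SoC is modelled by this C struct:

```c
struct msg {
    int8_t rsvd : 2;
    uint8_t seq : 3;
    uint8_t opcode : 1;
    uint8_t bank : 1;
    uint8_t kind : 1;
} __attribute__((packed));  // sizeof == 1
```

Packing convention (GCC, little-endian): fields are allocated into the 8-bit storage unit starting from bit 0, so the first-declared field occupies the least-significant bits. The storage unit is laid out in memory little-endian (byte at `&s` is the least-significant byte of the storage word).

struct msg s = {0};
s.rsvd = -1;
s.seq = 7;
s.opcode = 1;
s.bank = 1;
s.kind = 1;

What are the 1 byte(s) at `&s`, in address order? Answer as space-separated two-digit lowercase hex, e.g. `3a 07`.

rsvd (2b) val=-1 bits=0x3 at bit 0: 0x03
seq (3b) val=7 bits=0x7 at bit 2: 0x1f
opcode (1b) val=1 bits=0x1 at bit 5: 0x3f
bank (1b) val=1 bits=0x1 at bit 6: 0x7f
kind (1b) val=1 bits=0x1 at bit 7: 0xff
word = 0xff → little-endian bytes:
  [0]=0xff

ff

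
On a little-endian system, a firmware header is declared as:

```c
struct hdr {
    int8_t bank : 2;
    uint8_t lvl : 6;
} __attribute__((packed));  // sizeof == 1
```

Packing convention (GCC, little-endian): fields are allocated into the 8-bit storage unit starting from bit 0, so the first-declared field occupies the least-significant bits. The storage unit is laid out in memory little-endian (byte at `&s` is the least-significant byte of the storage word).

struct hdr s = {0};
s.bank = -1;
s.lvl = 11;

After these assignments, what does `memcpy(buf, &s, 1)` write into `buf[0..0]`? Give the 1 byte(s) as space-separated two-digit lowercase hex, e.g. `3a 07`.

2f

bank (2b) val=-1 bits=0x3 at bit 0: 0x03
lvl (6b) val=11 bits=0xb at bit 2: 0x2f
word = 0x2f → little-endian bytes:
  [0]=0x2f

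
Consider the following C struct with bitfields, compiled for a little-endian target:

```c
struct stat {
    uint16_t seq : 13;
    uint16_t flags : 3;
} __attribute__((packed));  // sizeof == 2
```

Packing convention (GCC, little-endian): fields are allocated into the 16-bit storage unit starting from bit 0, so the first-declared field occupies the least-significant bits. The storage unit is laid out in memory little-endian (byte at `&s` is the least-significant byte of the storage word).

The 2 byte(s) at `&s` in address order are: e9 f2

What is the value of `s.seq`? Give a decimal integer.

4841

[0]=0xe9 [1]=0xf2 (little-endian) → word 0xf2e9
seq [0+:13] = (word>>0) & 0x1fff = 4841  ←
flags [13+:3] = (word>>13) & 0x7 = 7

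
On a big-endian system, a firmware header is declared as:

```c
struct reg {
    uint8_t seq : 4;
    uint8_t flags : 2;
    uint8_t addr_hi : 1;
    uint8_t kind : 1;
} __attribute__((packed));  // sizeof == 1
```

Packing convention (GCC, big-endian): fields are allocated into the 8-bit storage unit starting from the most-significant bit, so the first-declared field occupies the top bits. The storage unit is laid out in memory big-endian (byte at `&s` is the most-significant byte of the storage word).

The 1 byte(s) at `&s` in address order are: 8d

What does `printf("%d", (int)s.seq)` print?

[0]=0x8d (big-endian) → word 0x8d
seq [4+:4] = (word>>4) & 0xf = 8  ←
flags [2+:2] = (word>>2) & 0x3 = 3
addr_hi [1+:1] = (word>>1) & 0x1 = 0
kind [0+:1] = (word>>0) & 0x1 = 1

8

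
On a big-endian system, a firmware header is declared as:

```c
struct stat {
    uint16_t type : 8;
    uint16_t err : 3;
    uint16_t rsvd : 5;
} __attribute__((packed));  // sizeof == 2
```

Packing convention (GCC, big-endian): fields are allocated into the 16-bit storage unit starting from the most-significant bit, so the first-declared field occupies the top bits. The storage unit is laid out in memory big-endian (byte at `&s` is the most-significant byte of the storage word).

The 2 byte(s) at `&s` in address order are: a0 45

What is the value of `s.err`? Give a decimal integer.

2

[0]=0xa0 [1]=0x45 (big-endian) → word 0xa045
type:8 @ bit 8 → (0xa045>>8)&0xff = 0xa0
err:3 @ bit 5 → (0xa045>>5)&0x7 = 0x2  ←
rsvd:5 @ bit 0 → (0xa045>>0)&0x1f = 0x5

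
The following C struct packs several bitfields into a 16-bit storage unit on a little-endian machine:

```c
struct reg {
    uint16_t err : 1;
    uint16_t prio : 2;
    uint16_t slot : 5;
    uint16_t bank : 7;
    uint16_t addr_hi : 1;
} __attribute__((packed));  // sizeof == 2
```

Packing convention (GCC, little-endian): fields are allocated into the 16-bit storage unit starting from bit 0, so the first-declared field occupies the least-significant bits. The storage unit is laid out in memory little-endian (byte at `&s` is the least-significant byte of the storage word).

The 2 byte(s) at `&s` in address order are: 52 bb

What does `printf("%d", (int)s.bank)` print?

[0]=0x52 [1]=0xbb (little-endian) → word 0xbb52
err [0+:1] = (word>>0) & 0x1 = 0
prio [1+:2] = (word>>1) & 0x3 = 1
slot [3+:5] = (word>>3) & 0x1f = 10
bank [8+:7] = (word>>8) & 0x7f = 59  ←
addr_hi [15+:1] = (word>>15) & 0x1 = 1

59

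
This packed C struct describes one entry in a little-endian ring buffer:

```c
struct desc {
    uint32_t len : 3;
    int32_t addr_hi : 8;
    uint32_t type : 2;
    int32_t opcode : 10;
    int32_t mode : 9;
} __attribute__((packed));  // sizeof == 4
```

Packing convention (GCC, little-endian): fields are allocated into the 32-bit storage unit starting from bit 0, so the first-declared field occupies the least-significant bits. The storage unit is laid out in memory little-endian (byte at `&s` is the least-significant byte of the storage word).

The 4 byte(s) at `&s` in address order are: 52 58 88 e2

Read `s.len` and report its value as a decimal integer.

[0]=0x52 [1]=0x58 [2]=0x88 [3]=0xe2 (little-endian) → word 0xe2885852
len [0+:3] = (word>>0) & 0x7 = 2  ←
addr_hi [3+:8] = (word>>3) & 0xff = 10
type [11+:2] = (word>>11) & 0x3 = 3
opcode [13+:10] = (word>>13) & 0x3ff = 66
mode [23+:9] = (word>>23) & 0x1ff = 453

2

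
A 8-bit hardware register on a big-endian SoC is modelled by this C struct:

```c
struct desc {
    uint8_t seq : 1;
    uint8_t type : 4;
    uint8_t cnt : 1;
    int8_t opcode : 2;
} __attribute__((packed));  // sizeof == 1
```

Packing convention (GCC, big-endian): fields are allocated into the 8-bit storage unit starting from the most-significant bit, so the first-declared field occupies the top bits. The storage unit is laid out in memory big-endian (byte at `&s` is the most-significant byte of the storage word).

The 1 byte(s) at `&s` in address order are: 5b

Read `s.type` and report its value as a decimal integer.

11

[0]=0x5b (big-endian) → word 0x5b
seq [7+:1] = (word>>7) & 0x1 = 0
type [3+:4] = (word>>3) & 0xf = 11  ←
cnt [2+:1] = (word>>2) & 0x1 = 0
opcode [0+:2] = (word>>0) & 0x3 = 3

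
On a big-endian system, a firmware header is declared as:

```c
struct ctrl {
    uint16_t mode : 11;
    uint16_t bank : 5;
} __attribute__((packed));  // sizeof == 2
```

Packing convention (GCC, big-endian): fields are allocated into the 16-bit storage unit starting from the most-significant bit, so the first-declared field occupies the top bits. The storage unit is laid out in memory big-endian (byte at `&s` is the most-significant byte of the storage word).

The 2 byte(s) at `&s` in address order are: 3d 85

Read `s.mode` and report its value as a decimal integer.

492

[0]=0x3d [1]=0x85 (big-endian) → word 0x3d85
mode [5+:11] = (word>>5) & 0x7ff = 492  ←
bank [0+:5] = (word>>0) & 0x1f = 5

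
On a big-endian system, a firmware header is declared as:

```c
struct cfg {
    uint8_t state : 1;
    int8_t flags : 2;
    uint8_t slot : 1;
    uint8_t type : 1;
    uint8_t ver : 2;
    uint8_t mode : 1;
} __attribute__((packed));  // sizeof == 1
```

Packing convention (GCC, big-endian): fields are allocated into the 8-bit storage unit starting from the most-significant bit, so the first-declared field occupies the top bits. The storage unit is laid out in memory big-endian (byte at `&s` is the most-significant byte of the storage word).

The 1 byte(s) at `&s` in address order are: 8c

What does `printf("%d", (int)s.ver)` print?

[0]=0x8c (big-endian) → word 0x8c
state [7+:1] = (word>>7) & 0x1 = 1
flags [5+:2] = (word>>5) & 0x3 = 0
slot [4+:1] = (word>>4) & 0x1 = 0
type [3+:1] = (word>>3) & 0x1 = 1
ver [1+:2] = (word>>1) & 0x3 = 2  ←
mode [0+:1] = (word>>0) & 0x1 = 0

2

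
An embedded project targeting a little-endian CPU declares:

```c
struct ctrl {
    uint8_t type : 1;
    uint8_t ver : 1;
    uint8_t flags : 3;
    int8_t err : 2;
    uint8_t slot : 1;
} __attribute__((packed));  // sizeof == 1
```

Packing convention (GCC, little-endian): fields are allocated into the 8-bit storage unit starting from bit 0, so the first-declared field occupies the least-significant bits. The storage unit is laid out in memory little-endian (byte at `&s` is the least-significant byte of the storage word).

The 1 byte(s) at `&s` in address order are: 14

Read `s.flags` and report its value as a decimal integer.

5

[0]=0x14 (little-endian) → word 0x14
type [0+:1] = (word>>0) & 0x1 = 0
ver [1+:1] = (word>>1) & 0x1 = 0
flags [2+:3] = (word>>2) & 0x7 = 5  ←
err [5+:2] = (word>>5) & 0x3 = 0
slot [7+:1] = (word>>7) & 0x1 = 0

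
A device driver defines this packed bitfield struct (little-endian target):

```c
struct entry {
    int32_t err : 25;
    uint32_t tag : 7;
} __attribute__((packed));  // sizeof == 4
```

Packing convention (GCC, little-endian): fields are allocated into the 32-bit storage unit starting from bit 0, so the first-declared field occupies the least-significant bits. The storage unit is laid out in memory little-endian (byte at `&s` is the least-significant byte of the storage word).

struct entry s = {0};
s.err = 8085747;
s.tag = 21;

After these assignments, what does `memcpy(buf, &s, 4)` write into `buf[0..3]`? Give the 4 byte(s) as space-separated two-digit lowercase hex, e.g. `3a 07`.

err:25 = 8085747 → 0x7b60f3 << 0 → word 0x007b60f3
tag:7 = 21 → 0x15 << 25 → word 0x2a7b60f3
word = 0x2a7b60f3 → little-endian bytes:
  [0]=0xf3  [1]=0x60  [2]=0x7b  [3]=0x2a

f3 60 7b 2a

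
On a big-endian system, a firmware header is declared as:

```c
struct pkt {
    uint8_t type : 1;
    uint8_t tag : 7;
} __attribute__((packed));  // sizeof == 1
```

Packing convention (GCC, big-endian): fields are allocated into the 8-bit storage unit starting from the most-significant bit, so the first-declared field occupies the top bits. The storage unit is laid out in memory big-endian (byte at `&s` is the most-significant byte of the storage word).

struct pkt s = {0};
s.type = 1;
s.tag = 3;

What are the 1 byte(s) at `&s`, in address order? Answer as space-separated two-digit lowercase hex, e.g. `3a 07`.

[7+:1] type=1 & 0x1 = 0x1; word=0x80
[0+:7] tag=3 & 0x7f = 0x3; word=0x83
word = 0x83 → big-endian bytes:
  [0]=0x83

83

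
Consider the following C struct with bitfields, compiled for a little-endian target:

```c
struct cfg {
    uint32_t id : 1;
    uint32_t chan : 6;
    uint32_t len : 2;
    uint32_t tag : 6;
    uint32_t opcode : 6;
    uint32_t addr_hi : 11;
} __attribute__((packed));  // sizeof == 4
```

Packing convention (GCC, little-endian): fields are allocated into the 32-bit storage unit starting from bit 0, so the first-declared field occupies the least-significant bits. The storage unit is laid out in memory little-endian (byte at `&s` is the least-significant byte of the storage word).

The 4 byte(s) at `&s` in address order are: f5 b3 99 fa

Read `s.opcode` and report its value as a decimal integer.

[0]=0xf5 [1]=0xb3 [2]=0x99 [3]=0xfa (little-endian) → word 0xfa99b3f5
id [0+:1] = (word>>0) & 0x1 = 1
chan [1+:6] = (word>>1) & 0x3f = 58
len [7+:2] = (word>>7) & 0x3 = 3
tag [9+:6] = (word>>9) & 0x3f = 25
opcode [15+:6] = (word>>15) & 0x3f = 51  ←
addr_hi [21+:11] = (word>>21) & 0x7ff = 2004

51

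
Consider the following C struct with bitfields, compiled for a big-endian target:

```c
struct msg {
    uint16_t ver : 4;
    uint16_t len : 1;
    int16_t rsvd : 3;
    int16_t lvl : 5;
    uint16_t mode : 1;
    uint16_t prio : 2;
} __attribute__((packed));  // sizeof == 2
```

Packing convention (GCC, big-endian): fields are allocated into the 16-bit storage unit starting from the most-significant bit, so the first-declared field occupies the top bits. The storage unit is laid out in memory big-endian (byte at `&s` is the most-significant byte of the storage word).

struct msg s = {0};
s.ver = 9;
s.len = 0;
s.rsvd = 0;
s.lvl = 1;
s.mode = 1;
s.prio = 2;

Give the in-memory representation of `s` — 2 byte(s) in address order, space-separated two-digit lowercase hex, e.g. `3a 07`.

90 0e

[12+:4] ver=9 & 0xf = 0x9; word=0x9000
[11+:1] len=0 & 0x1 = 0x0; word=0x9000
[8+:3] rsvd=0 & 0x7 = 0x0; word=0x9000
[3+:5] lvl=1 & 0x1f = 0x1; word=0x9008
[2+:1] mode=1 & 0x1 = 0x1; word=0x900c
[0+:2] prio=2 & 0x3 = 0x2; word=0x900e
word = 0x900e → big-endian bytes:
  [0]=0x90  [1]=0x0e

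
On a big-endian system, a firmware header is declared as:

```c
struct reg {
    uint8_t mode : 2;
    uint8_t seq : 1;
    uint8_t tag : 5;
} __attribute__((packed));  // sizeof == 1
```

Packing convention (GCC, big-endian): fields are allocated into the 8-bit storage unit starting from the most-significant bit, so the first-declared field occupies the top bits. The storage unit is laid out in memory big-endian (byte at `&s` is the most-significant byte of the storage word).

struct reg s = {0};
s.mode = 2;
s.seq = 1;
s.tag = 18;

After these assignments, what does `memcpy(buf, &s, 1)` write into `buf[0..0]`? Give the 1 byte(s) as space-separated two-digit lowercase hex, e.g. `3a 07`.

mode:2 = 2 → 0x2 << 6 → word 0x80
seq:1 = 1 → 0x1 << 5 → word 0xa0
tag:5 = 18 → 0x12 << 0 → word 0xb2
word = 0xb2 → big-endian bytes:
  [0]=0xb2

b2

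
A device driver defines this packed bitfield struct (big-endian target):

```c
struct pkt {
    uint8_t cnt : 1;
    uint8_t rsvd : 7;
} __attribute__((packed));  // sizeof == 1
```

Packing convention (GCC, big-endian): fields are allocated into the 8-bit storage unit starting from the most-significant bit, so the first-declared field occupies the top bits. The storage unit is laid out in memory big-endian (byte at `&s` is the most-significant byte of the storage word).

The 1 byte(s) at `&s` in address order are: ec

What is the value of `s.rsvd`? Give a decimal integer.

[0]=0xec (big-endian) → word 0xec
cnt:1 @ bit 7 → (0xec>>7)&0x1 = 0x1
rsvd:7 @ bit 0 → (0xec>>0)&0x7f = 0x6c  ←

108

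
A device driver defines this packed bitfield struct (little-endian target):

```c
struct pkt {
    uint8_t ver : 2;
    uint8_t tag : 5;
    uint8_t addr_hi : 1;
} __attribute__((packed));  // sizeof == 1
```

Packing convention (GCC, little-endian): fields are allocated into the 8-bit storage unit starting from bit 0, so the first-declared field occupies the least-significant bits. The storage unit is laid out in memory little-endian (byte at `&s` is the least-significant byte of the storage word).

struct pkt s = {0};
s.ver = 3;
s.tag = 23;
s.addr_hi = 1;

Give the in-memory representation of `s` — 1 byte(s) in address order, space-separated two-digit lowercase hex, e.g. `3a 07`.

ver (2b) val=3 bits=0x3 at bit 0: 0x03
tag (5b) val=23 bits=0x17 at bit 2: 0x5f
addr_hi (1b) val=1 bits=0x1 at bit 7: 0xdf
word = 0xdf → little-endian bytes:
  [0]=0xdf

df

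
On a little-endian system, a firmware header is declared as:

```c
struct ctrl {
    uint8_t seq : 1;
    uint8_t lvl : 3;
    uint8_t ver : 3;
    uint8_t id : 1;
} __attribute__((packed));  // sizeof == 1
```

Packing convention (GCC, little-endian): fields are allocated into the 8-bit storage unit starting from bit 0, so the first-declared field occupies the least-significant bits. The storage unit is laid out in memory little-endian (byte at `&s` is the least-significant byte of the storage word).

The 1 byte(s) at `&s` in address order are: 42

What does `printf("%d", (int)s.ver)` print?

4

[0]=0x42 (little-endian) → word 0x42
seq [0+:1] = (word>>0) & 0x1 = 0
lvl [1+:3] = (word>>1) & 0x7 = 1
ver [4+:3] = (word>>4) & 0x7 = 4  ←
id [7+:1] = (word>>7) & 0x1 = 0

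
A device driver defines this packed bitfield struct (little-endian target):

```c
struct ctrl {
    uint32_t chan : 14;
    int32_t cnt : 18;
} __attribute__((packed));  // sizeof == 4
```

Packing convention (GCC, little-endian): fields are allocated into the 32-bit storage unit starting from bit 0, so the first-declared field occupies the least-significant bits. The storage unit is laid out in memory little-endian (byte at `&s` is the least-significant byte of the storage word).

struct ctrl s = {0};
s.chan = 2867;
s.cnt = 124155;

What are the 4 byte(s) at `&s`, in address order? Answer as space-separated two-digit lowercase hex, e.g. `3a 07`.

chan (14b) val=2867 bits=0xb33 at bit 0: 0x00000b33
cnt (18b) val=124155 bits=0x1e4fb at bit 14: 0x793ecb33
word = 0x793ecb33 → little-endian bytes:
  [0]=0x33  [1]=0xcb  [2]=0x3e  [3]=0x79

33 cb 3e 79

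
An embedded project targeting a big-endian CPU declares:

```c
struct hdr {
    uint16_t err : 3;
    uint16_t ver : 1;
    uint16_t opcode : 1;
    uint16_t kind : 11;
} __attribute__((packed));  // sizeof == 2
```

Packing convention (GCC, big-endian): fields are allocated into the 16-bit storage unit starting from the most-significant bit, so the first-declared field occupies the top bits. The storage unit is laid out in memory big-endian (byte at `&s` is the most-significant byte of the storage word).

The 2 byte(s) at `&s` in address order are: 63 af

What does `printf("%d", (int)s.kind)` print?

[0]=0x63 [1]=0xaf (big-endian) → word 0x63af
err:3 @ bit 13 → (0x63af>>13)&0x7 = 0x3
ver:1 @ bit 12 → (0x63af>>12)&0x1 = 0x0
opcode:1 @ bit 11 → (0x63af>>11)&0x1 = 0x0
kind:11 @ bit 0 → (0x63af>>0)&0x7ff = 0x3af  ←

943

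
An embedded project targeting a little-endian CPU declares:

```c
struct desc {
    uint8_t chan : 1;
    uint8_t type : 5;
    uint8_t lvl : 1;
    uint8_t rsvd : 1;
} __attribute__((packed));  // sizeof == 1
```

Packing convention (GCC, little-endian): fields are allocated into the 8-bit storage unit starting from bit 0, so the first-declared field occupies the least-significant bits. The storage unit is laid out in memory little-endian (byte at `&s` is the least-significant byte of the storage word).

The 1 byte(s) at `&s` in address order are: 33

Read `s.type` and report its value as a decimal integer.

25

[0]=0x33 (little-endian) → word 0x33
chan [0+:1] = (word>>0) & 0x1 = 1
type [1+:5] = (word>>1) & 0x1f = 25  ←
lvl [6+:1] = (word>>6) & 0x1 = 0
rsvd [7+:1] = (word>>7) & 0x1 = 0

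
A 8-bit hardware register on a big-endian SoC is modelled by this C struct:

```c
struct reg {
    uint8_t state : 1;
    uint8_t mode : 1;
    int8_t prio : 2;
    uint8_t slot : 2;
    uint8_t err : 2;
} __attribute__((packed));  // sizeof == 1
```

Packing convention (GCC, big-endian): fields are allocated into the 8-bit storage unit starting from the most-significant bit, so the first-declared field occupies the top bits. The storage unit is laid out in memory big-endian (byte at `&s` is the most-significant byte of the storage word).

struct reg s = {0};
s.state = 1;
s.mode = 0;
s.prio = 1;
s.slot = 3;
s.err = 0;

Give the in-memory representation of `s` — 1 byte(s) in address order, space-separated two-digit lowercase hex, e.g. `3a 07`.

state (1b) val=1 bits=0x1 at bit 7: 0x80
mode (1b) val=0 bits=0x0 at bit 6: 0x80
prio (2b) val=1 bits=0x1 at bit 4: 0x90
slot (2b) val=3 bits=0x3 at bit 2: 0x9c
err (2b) val=0 bits=0x0 at bit 0: 0x9c
word = 0x9c → big-endian bytes:
  [0]=0x9c

9c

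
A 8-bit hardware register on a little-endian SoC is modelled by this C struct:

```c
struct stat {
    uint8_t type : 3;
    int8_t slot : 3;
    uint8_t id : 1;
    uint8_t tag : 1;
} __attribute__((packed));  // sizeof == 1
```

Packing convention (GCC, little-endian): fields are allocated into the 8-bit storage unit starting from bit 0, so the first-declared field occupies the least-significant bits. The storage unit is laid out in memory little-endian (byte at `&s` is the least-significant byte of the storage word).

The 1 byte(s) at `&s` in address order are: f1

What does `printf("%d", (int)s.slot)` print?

-2

[0]=0xf1 (little-endian) → word 0xf1
type [0+:3] = (word>>0) & 0x7 = 1
slot [3+:3] = (word>>3) & 0x7 = 6  ←
id [6+:1] = (word>>6) & 0x1 = 1
tag [7+:1] = (word>>7) & 0x1 = 1
slot signed 3b, MSB=1: 6 - 8 = -2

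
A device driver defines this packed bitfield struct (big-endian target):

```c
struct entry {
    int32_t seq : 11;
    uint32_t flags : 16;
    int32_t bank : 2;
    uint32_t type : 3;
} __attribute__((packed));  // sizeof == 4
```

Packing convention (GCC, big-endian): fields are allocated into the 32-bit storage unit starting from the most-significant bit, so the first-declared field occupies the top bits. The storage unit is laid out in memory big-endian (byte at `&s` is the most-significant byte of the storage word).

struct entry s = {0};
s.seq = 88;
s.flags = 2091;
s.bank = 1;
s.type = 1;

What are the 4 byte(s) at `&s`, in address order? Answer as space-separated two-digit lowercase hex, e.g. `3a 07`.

0b 01 05 69

[21+:11] seq=88 & 0x7ff = 0x58; word=0x0b000000
[5+:16] flags=2091 & 0xffff = 0x82b; word=0x0b010560
[3+:2] bank=1 & 0x3 = 0x1; word=0x0b010568
[0+:3] type=1 & 0x7 = 0x1; word=0x0b010569
word = 0x0b010569 → big-endian bytes:
  [0]=0x0b  [1]=0x01  [2]=0x05  [3]=0x69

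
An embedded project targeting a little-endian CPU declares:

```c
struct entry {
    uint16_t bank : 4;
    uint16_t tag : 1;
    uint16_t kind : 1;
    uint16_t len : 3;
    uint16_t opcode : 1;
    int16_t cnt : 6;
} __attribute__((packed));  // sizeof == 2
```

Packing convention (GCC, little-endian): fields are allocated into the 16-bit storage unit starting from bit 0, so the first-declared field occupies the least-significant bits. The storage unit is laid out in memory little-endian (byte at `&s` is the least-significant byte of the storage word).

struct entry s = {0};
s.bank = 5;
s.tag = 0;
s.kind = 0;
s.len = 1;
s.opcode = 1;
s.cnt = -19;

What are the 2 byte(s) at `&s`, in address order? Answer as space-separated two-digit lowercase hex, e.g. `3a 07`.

45 b6

bank:4 = 5 → 0x5 << 0 → word 0x0005
tag:1 = 0 → 0x0 << 4 → word 0x0005
kind:1 = 0 → 0x0 << 5 → word 0x0005
len:3 = 1 → 0x1 << 6 → word 0x0045
opcode:1 = 1 → 0x1 << 9 → word 0x0245
cnt:6 = -19 → 0x2d << 10 → word 0xb645
word = 0xb645 → little-endian bytes:
  [0]=0x45  [1]=0xb6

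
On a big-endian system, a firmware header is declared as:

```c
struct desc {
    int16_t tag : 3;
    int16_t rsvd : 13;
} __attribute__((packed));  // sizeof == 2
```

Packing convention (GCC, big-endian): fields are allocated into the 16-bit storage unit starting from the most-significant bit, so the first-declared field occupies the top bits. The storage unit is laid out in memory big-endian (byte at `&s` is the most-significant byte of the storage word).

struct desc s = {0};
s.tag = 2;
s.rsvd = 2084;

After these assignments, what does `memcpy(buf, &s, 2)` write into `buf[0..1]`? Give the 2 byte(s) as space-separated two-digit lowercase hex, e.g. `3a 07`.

48 24

tag (3b) val=2 bits=0x2 at bit 13: 0x4000
rsvd (13b) val=2084 bits=0x824 at bit 0: 0x4824
word = 0x4824 → big-endian bytes:
  [0]=0x48  [1]=0x24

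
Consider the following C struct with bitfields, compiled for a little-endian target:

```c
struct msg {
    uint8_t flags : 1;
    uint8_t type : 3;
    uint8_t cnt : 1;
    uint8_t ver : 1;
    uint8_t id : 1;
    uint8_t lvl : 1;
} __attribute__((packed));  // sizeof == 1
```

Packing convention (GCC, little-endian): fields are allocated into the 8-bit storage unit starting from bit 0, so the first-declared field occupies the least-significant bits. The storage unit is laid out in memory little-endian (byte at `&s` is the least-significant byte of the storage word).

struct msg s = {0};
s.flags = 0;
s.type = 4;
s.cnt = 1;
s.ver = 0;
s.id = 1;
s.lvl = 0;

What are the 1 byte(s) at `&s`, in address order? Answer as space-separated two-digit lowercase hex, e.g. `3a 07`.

flags:1 = 0 → 0x0 << 0 → word 0x00
type:3 = 4 → 0x4 << 1 → word 0x08
cnt:1 = 1 → 0x1 << 4 → word 0x18
ver:1 = 0 → 0x0 << 5 → word 0x18
id:1 = 1 → 0x1 << 6 → word 0x58
lvl:1 = 0 → 0x0 << 7 → word 0x58
word = 0x58 → little-endian bytes:
  [0]=0x58

58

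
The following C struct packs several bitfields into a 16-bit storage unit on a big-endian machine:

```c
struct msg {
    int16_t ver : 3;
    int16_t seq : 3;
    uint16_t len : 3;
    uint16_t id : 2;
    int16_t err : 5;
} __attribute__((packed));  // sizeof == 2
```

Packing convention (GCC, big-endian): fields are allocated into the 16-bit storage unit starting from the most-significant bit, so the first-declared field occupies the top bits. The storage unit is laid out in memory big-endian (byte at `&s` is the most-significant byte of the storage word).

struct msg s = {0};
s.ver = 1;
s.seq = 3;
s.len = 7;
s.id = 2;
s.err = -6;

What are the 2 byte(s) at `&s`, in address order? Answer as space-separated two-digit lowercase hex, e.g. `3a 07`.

2f da

ver (3b) val=1 bits=0x1 at bit 13: 0x2000
seq (3b) val=3 bits=0x3 at bit 10: 0x2c00
len (3b) val=7 bits=0x7 at bit 7: 0x2f80
id (2b) val=2 bits=0x2 at bit 5: 0x2fc0
err (5b) val=-6 bits=0x1a at bit 0: 0x2fda
word = 0x2fda → big-endian bytes:
  [0]=0x2f  [1]=0xda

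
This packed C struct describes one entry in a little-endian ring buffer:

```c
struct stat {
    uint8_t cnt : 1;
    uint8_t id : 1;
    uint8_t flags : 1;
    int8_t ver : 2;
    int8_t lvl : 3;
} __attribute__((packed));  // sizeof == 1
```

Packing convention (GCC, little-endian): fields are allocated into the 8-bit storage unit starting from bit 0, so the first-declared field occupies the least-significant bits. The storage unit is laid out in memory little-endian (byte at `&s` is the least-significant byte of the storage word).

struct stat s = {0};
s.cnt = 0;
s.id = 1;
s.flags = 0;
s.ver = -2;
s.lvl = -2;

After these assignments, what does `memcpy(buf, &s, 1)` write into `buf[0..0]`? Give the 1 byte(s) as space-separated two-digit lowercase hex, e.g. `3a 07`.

d2

cnt (1b) val=0 bits=0x0 at bit 0: 0x00
id (1b) val=1 bits=0x1 at bit 1: 0x02
flags (1b) val=0 bits=0x0 at bit 2: 0x02
ver (2b) val=-2 bits=0x2 at bit 3: 0x12
lvl (3b) val=-2 bits=0x6 at bit 5: 0xd2
word = 0xd2 → little-endian bytes:
  [0]=0xd2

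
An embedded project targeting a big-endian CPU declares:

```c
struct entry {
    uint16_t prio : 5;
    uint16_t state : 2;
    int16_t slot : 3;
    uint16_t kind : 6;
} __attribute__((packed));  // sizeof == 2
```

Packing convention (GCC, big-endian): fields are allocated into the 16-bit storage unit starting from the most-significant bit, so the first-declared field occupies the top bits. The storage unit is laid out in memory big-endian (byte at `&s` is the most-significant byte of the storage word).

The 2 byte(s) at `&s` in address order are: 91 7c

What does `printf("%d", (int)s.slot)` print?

-3

[0]=0x91 [1]=0x7c (big-endian) → word 0x917c
prio [11+:5] = (word>>11) & 0x1f = 18
state [9+:2] = (word>>9) & 0x3 = 0
slot [6+:3] = (word>>6) & 0x7 = 5  ←
kind [0+:6] = (word>>0) & 0x3f = 60
slot signed 3b, MSB=1: 5 - 8 = -3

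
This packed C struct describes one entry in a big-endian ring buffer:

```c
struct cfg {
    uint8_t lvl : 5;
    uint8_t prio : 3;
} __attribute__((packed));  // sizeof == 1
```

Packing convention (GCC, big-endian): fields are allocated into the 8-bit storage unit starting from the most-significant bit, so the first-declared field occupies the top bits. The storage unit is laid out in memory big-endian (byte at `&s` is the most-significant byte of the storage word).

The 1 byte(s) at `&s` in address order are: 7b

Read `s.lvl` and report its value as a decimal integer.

15

[0]=0x7b (big-endian) → word 0x7b
lvl:5 @ bit 3 → (0x7b>>3)&0x1f = 0xf  ←
prio:3 @ bit 0 → (0x7b>>0)&0x7 = 0x3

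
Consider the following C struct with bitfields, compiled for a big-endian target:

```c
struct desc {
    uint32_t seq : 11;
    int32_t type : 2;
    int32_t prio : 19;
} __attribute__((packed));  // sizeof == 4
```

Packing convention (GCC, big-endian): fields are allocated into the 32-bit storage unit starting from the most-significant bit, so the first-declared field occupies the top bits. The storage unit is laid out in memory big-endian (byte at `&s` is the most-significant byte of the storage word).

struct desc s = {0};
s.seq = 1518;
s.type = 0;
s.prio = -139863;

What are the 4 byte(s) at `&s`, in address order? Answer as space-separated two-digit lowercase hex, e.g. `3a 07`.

[21+:11] seq=1518 & 0x7ff = 0x5ee; word=0xbdc00000
[19+:2] type=0 & 0x3 = 0x0; word=0xbdc00000
[0+:19] prio=-139863 & 0x7ffff = 0x5dda9; word=0xbdc5dda9
word = 0xbdc5dda9 → big-endian bytes:
  [0]=0xbd  [1]=0xc5  [2]=0xdd  [3]=0xa9

bd c5 dd a9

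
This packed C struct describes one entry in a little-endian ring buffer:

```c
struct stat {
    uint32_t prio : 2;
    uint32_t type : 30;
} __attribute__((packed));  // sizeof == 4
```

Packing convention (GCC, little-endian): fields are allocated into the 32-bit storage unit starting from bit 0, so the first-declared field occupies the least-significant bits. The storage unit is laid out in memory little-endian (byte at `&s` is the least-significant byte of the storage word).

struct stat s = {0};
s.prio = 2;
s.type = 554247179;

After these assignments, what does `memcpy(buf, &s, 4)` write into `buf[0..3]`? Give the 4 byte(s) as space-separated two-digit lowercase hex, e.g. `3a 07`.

2e 90 24 84

prio (2b) val=2 bits=0x2 at bit 0: 0x00000002
type (30b) val=554247179 bits=0x2109240b at bit 2: 0x8424902e
word = 0x8424902e → little-endian bytes:
  [0]=0x2e  [1]=0x90  [2]=0x24  [3]=0x84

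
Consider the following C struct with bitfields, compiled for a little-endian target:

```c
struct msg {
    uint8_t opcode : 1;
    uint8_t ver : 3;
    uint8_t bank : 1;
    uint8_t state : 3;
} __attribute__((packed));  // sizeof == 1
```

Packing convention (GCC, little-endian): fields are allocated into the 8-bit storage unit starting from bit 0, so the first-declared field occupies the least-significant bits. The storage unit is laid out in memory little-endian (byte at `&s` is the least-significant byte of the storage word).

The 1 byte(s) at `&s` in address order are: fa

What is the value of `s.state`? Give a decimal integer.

7

[0]=0xfa (little-endian) → word 0xfa
opcode:1 @ bit 0 → (0xfa>>0)&0x1 = 0x0
ver:3 @ bit 1 → (0xfa>>1)&0x7 = 0x5
bank:1 @ bit 4 → (0xfa>>4)&0x1 = 0x1
state:3 @ bit 5 → (0xfa>>5)&0x7 = 0x7  ←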